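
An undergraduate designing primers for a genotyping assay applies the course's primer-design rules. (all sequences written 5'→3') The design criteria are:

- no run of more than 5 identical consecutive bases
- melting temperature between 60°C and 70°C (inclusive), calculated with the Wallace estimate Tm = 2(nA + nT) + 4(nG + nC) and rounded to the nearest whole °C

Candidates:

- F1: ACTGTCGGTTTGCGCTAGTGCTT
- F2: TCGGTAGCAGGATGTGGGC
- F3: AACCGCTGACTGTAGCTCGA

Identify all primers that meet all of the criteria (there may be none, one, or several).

F1 (23 nt, A=2 T=9 G=7 C=5): longest run = 3 ✓; Tm = 2·11 + 4·12 = 70°C ✓ — passes.
F2 (19 nt, A=3 T=4 G=9 C=3): longest run = 3 ✓; Tm = 2·7 + 4·12 = 62°C ✓ — passes.
F3 (20 nt, A=5 T=4 G=5 C=6): longest run = 2 ✓; Tm = 2·9 + 4·11 = 62°C ✓ — passes.

F1, F2 and F3.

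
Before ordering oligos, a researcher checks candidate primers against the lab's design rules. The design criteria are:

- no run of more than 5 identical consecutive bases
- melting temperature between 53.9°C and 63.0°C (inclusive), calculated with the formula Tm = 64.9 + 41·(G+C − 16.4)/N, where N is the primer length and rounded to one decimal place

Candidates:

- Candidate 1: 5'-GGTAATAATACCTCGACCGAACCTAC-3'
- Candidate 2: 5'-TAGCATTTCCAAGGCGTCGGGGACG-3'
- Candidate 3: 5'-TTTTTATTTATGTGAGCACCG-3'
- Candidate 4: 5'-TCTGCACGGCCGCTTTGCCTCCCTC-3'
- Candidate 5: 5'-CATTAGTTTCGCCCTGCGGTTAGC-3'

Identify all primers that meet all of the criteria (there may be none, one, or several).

Candidate 1 (26 nt, A=9 T=5 G=4 C=8): longest run = 2 ✓; Tm = 64.9 + 41·(12 − 16.4)/26 = 58.0°C ✓ — passes.
Candidate 2 (25 nt, A=5 T=5 G=9 C=6): longest run = 4 ✓; Tm = 64.9 + 41·(15 − 16.4)/25 = 62.6°C ✓ — passes.
Candidate 3 (21 nt, A=4 T=10 G=4 C=3): longest run = 5 ✓; Tm = 64.9 + 41·(7 − 16.4)/21 = 46.5°C, outside 53.9–63.0°C ✗ — fails.
Candidate 4 (25 nt, A=1 T=7 G=5 C=12): longest run = 3 ✓; Tm = 64.9 + 41·(17 − 16.4)/25 = 65.9°C, outside 53.9–63.0°C ✗ — fails.
Candidate 5 (24 nt, A=3 T=8 G=6 C=7): longest run = 3 ✓; Tm = 64.9 + 41·(13 − 16.4)/24 = 59.1°C ✓ — passes.

Candidate 1, Candidate 2 and Candidate 5.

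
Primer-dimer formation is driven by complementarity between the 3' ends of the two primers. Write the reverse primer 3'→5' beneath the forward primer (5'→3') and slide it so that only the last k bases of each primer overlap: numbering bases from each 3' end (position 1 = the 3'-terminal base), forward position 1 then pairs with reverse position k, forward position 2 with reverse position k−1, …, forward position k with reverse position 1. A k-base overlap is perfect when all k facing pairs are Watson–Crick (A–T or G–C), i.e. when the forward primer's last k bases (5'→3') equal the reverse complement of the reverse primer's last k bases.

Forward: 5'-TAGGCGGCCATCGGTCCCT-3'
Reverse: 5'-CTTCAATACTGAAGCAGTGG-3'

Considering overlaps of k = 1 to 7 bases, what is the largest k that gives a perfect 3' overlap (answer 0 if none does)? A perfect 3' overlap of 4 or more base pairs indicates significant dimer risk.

Last 7 bases (5'→3') — forward …GGTCCCT, reverse …GCAGTGG.
Reverse complement of the reverse primer's last 7 bases: CCACTGC; its first k bases are the reverse complement of the reverse primer's last k bases, so a perfect k-base overlap needs the forward primer's last k bases to equal them.
Comparing (forward last k vs required): k=1: T vs C ✗; k=2: CT vs CC ✗; k=3: CCT vs CCA ✗; k=4: CCCT vs CCAC ✗; k=5: TCCCT vs CCACT ✗; k=6: GTCCCT vs CCACTG ✗; k=7: GGTCCCT vs CCACTGC ✗.
No overlap length from 1 to 7 is perfect, so the longest perfect 3' overlap is 0.

Longest perfect overlap: 0 complementary base pairs; below the dimer-risk threshold (threshold 4).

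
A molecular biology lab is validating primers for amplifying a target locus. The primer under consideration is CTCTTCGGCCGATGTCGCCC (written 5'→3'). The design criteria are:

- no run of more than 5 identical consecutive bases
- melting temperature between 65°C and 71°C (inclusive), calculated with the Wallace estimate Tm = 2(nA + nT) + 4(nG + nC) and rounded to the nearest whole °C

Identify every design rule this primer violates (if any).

Base counts: A=1, T=5, G=5, C=9 (length 20).
homopolymer run: longest run = 3 ✓
Tm: Tm = 2·6 + 4·14 = 68°C ✓

Meets all criteria.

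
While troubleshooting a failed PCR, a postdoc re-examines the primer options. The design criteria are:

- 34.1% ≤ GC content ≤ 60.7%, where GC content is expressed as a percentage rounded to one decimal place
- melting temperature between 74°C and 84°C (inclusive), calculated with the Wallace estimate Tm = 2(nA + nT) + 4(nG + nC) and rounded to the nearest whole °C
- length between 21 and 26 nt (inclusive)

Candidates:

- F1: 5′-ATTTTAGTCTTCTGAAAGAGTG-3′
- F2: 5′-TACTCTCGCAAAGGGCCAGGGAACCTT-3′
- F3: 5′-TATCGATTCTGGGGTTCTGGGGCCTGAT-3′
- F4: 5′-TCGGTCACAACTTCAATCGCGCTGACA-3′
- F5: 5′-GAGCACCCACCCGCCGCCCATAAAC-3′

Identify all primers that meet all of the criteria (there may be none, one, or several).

None of the candidates satisfy all criteria.

F1 (22 nt, A=6 T=9 G=5 C=2): GC 7/22 = 31.8%, outside 34.1–60.7% ✗; Tm = 2·15 + 4·7 = 58°C, outside 74–84°C ✗; length 22 ✓ — fails.
F2 (27 nt, A=7 T=5 G=7 C=8): GC 15/27 = 55.6% ✓; Tm = 2·12 + 4·15 = 84°C ✓; length 27, outside 21–26 ✗ — fails.
F3 (28 nt, A=3 T=10 G=10 C=5): GC 15/28 = 53.6% ✓; Tm = 2·13 + 4·15 = 86°C, outside 74–84°C ✗; length 28, outside 21–26 ✗ — fails.
F4 (27 nt, A=7 T=6 G=5 C=9): GC 14/27 = 51.9% ✓; Tm = 2·13 + 4·14 = 82°C ✓; length 27, outside 21–26 ✗ — fails.
F5 (25 nt, A=7 T=1 G=4 C=13): GC 17/25 = 68.0%, outside 34.1–60.7% ✗; Tm = 2·8 + 4·17 = 84°C ✓; length 25 ✓ — fails.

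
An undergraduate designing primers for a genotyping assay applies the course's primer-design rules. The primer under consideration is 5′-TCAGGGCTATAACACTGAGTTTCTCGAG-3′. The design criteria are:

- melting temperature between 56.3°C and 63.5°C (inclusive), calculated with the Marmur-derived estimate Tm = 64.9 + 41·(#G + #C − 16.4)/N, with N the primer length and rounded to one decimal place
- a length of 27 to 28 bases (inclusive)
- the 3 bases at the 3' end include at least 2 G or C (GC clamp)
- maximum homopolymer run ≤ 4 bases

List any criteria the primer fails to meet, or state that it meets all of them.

Meets all criteria.

Base counts: A=7, T=8, G=7, C=6 (length 28).
Tm: Tm = 64.9 + 41·(13 − 16.4)/28 = 59.9°C ✓
length: length 28 ✓
GC clamp: 3' end GAG has 2 G/C ✓
homopolymer run: longest run = 3 ✓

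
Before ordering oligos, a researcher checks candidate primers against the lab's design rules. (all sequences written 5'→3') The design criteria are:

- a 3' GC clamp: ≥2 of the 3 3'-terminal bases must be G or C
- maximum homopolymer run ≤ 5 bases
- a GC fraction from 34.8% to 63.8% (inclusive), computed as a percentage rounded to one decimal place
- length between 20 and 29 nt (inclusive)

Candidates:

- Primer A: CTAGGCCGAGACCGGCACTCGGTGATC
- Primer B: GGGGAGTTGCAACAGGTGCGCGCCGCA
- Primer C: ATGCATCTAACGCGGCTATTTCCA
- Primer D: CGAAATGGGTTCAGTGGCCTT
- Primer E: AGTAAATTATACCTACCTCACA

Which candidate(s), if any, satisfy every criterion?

Primer A (27 nt, A=5 T=4 G=9 C=9): 3' end ATC has 1 G/C, need ≥2 ✗; longest run = 2 ✓; GC 18/27 = 66.7%, outside 34.8–63.8% ✗; length 27 ✓ — fails.
Primer B (27 nt, A=5 T=3 G=12 C=7): 3' end GCA has 2 G/C ✓; longest run = 4 ✓; GC 19/27 = 70.4%, outside 34.8–63.8% ✗; length 27 ✓ — fails.
Primer C (24 nt, A=6 T=7 G=4 C=7): 3' end CCA has 2 G/C ✓; longest run = 3 ✓; GC 11/24 = 45.8% ✓; length 24 ✓ — passes.
Primer D (21 nt, A=4 T=6 G=7 C=4): 3' end CTT has 1 G/C, need ≥2 ✗; longest run = 3 ✓; GC 11/21 = 52.4% ✓; length 21 ✓ — fails.
Primer E (22 nt, A=9 T=6 G=1 C=6): 3' end ACA has 1 G/C, need ≥2 ✗; longest run = 3 ✓; GC 7/22 = 31.8%, outside 34.8–63.8% ✗; length 22 ✓ — fails.

Primer C only.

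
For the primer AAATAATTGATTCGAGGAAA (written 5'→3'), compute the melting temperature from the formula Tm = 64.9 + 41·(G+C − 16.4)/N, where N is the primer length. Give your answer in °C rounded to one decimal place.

Base counts: A=10, T=5, G=4, C=1; G+C = 5, N = 20.
Tm = 64.9 + 41·(5 − 16.4)/20 = 64.9 + -467.40/20 = 41.5°C.

41.5°C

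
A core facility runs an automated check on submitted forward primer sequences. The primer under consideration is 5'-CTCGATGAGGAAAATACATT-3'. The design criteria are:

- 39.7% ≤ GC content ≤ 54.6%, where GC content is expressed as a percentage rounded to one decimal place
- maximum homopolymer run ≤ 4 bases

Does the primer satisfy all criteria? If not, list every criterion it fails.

Base counts: A=8, T=5, G=4, C=3 (length 20).
GC content: GC 7/20 = 35.0%, outside 39.7–54.6% ✗
homopolymer run: longest run = 4 ✓

Fails: GC content.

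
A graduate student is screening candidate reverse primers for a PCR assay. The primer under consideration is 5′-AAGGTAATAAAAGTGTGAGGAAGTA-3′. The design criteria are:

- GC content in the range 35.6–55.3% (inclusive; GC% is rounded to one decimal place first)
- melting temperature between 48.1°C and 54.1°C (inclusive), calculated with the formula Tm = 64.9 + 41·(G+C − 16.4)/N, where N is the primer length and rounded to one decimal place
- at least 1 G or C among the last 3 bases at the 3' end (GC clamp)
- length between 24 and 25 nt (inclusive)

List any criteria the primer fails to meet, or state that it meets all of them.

Base counts: A=12, T=5, G=8, C=0 (length 25).
GC content: GC 8/25 = 32.0%, outside 35.6–55.3% ✗
Tm: Tm = 64.9 + 41·(8 − 16.4)/25 = 51.1°C ✓
GC clamp: 3' end GTA has 1 G/C ✓
length: length 25 ✓

Fails: GC content.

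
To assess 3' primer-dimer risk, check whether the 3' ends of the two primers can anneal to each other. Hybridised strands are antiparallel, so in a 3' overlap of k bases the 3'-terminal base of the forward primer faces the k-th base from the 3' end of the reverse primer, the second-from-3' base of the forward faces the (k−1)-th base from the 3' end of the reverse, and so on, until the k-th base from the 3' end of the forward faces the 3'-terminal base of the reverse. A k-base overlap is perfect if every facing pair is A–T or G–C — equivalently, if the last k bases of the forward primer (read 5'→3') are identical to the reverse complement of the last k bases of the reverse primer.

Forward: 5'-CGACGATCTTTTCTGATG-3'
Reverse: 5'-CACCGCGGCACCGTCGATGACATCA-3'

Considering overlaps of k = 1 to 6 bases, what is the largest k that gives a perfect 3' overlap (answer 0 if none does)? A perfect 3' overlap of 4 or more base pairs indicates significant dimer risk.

Last 6 bases (5'→3') — forward …CTGATG, reverse …ACATCA.
Reverse complement of the reverse primer's last 6 bases: TGATGT; its first k bases are the reverse complement of the reverse primer's last k bases, so a perfect k-base overlap needs the forward primer's last k bases to equal them.
Comparing (forward last k vs required): k=1: G vs T ✗; k=2: TG vs TG ✓; k=3: ATG vs TGA ✗; k=4: GATG vs TGAT ✗; k=5: TGATG vs TGATG ✓; k=6: CTGATG vs TGATGT ✗.
Perfect overlaps at k = 2, 5; the largest is 5.

Longest perfect overlap: 5 complementary base pairs; significant dimer risk (threshold 4).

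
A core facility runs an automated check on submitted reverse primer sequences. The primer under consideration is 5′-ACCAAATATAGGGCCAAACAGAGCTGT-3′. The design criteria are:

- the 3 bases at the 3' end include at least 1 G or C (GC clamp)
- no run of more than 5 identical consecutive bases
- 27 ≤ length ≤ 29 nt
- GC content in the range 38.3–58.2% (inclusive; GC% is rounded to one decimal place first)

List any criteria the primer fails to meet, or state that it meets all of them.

Meets all criteria.

Base counts: A=11, T=4, G=6, C=6 (length 27).
GC clamp: 3' end TGT has 1 G/C ✓
homopolymer run: longest run = 3 ✓
length: length 27 ✓
GC content: GC 12/27 = 44.4% ✓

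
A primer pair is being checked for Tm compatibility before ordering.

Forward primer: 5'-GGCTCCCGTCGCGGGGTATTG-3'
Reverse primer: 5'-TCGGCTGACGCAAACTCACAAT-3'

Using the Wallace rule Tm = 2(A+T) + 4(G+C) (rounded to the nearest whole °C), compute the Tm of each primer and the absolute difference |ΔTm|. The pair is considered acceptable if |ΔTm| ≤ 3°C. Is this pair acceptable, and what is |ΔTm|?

Forward: A=1 T=5 G=9 C=6 → Tm = 2·6 + 4·15 = 72°C.
Reverse: A=7 T=4 G=4 C=7 → Tm = 2·11 + 4·11 = 66°C.
|ΔTm| = |72 − 66| = 6°C, > 3°C.

|ΔTm| = 6°C; the pair is not acceptable.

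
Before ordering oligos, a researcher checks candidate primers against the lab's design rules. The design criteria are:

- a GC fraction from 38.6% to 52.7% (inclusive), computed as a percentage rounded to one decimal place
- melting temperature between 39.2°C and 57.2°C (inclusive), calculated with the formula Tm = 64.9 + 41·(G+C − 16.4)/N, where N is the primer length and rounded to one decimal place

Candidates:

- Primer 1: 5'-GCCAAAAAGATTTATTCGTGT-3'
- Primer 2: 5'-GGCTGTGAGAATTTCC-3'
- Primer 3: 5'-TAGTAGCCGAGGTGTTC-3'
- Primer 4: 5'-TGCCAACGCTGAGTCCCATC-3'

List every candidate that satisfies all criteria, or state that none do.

Primer 1 (21 nt, A=7 T=7 G=4 C=3): GC 7/21 = 33.3%, outside 38.6–52.7% ✗; Tm = 64.9 + 41·(7 − 16.4)/21 = 46.5°C ✓ — fails.
Primer 2 (16 nt, A=3 T=5 G=5 C=3): GC 8/16 = 50.0% ✓; Tm = 64.9 + 41·(8 − 16.4)/16 = 43.4°C ✓ — passes.
Primer 3 (17 nt, A=3 T=5 G=6 C=3): GC 9/17 = 52.9%, outside 38.6–52.7% ✗; Tm = 64.9 + 41·(9 − 16.4)/17 = 47.1°C ✓ — fails.
Primer 4 (20 nt, A=4 T=4 G=4 C=8): GC 12/20 = 60.0%, outside 38.6–52.7% ✗; Tm = 64.9 + 41·(12 − 16.4)/20 = 55.9°C ✓ — fails.

Primer 2 only.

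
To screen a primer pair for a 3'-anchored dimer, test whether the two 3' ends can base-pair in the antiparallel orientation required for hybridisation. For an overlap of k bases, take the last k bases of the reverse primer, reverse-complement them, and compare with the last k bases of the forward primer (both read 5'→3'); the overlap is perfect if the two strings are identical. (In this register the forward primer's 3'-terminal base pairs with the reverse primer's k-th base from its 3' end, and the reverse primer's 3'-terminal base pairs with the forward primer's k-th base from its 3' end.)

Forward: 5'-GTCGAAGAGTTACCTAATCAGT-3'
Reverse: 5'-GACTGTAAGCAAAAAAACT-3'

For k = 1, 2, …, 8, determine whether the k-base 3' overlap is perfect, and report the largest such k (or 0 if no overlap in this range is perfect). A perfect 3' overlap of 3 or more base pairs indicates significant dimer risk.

Longest perfect overlap: 3 complementary base pairs; significant dimer risk (threshold 3).

Last 8 bases (5'→3') — forward …TAATCAGT, reverse …AAAAAACT.
Reverse complement of the reverse primer's last 8 bases: AGTTTTTT; its first k bases are the reverse complement of the reverse primer's last k bases, so a perfect k-base overlap needs the forward primer's last k bases to equal them.
Comparing (forward last k vs required): k=1: T vs A ✗; k=2: GT vs AG ✗; k=3: AGT vs AGT ✓; k=4: CAGT vs AGTT ✗; k=5: TCAGT vs AGTTT ✗; k=6: ATCAGT vs AGTTTT ✗; k=7: AATCAGT vs AGTTTTT ✗; k=8: TAATCAGT vs AGTTTTTT ✗.
Only k = 3 is perfect, so the longest perfect 3' overlap is 3.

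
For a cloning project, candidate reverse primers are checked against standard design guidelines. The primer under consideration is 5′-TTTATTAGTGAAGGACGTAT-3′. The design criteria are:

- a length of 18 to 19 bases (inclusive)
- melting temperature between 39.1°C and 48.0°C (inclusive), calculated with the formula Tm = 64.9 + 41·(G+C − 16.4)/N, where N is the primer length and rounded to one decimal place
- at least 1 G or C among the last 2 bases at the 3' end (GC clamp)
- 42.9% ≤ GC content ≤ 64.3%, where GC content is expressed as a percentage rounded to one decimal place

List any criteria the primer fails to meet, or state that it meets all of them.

Fails: length, GC clamp, GC content.

Base counts: A=6, T=8, G=5, C=1 (length 20).
length: length 20, outside 18–19 ✗
Tm: Tm = 64.9 + 41·(6 − 16.4)/20 = 43.6°C ✓
GC clamp: 3' end AT has 0 G/C, need ≥1 ✗
GC content: GC 6/20 = 30.0%, outside 42.9–64.3% ✗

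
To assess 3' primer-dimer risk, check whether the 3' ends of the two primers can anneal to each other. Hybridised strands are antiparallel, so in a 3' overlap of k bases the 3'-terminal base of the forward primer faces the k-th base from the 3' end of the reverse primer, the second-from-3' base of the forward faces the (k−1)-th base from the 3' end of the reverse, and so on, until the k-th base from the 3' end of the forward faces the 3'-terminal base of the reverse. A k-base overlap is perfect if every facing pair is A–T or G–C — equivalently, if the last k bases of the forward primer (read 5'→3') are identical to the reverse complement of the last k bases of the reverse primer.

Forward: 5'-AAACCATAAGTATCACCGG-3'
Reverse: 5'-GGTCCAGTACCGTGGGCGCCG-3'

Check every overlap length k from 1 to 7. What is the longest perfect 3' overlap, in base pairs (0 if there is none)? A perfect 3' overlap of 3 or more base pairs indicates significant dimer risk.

Longest perfect overlap: 3 complementary base pairs; significant dimer risk (threshold 3).

Last 7 bases (5'→3') — forward …TCACCGG, reverse …GGCGCCG.
Reverse complement of the reverse primer's last 7 bases: CGGCGCC; its first k bases are the reverse complement of the reverse primer's last k bases, so a perfect k-base overlap needs the forward primer's last k bases to equal them.
Comparing (forward last k vs required): k=1: G vs C ✗; k=2: GG vs CG ✗; k=3: CGG vs CGG ✓; k=4: CCGG vs CGGC ✗; k=5: ACCGG vs CGGCG ✗; k=6: CACCGG vs CGGCGC ✗; k=7: TCACCGG vs CGGCGCC ✗.
Only k = 3 is perfect, so the longest perfect 3' overlap is 3.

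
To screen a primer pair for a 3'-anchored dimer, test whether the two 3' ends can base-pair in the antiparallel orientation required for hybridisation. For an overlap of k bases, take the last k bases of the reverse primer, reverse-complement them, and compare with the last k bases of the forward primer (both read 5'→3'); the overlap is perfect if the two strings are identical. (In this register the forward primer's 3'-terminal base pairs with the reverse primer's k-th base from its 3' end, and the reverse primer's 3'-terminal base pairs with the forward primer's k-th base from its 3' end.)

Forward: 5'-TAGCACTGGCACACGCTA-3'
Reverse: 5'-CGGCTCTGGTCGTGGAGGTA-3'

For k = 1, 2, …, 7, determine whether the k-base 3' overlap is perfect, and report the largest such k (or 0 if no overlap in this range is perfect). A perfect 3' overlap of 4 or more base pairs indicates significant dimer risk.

Longest perfect overlap: 2 complementary base pairs; below the dimer-risk threshold (threshold 4).

Last 7 bases (5'→3') — forward …CACGCTA, reverse …GGAGGTA.
Reverse complement of the reverse primer's last 7 bases: TACCTCC; its first k bases are the reverse complement of the reverse primer's last k bases, so a perfect k-base overlap needs the forward primer's last k bases to equal them.
Comparing (forward last k vs required): k=1: A vs T ✗; k=2: TA vs TA ✓; k=3: CTA vs TAC ✗; k=4: GCTA vs TACC ✗; k=5: CGCTA vs TACCT ✗; k=6: ACGCTA vs TACCTC ✗; k=7: CACGCTA vs TACCTCC ✗.
Only k = 2 is perfect, so the longest perfect 3' overlap is 2.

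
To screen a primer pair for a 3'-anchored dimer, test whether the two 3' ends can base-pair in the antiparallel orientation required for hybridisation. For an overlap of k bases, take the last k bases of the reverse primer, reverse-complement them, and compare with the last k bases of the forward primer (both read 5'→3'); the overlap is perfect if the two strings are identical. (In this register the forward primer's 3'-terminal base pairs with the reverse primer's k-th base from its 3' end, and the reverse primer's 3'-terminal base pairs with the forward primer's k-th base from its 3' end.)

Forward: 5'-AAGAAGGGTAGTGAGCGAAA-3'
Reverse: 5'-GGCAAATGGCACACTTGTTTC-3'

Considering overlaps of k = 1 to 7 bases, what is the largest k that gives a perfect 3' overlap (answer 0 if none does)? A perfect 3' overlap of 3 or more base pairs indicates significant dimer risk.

Last 7 bases (5'→3') — forward …AGCGAAA, reverse …TTGTTTC.
Reverse complement of the reverse primer's last 7 bases: GAAACAA; its first k bases are the reverse complement of the reverse primer's last k bases, so a perfect k-base overlap needs the forward primer's last k bases to equal them.
Comparing (forward last k vs required): k=1: A vs G ✗; k=2: AA vs GA ✗; k=3: AAA vs GAA ✗; k=4: GAAA vs GAAA ✓; k=5: CGAAA vs GAAAC ✗; k=6: GCGAAA vs GAAACA ✗; k=7: AGCGAAA vs GAAACAA ✗.
Only k = 4 is perfect, so the longest perfect 3' overlap is 4.

Longest perfect overlap: 4 complementary base pairs; significant dimer risk (threshold 3).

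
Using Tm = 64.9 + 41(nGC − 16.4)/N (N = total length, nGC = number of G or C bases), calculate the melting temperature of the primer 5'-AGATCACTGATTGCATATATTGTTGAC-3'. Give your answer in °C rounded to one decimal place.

Base counts: A=8, T=10, G=5, C=4; G+C = 9, N = 27.
Tm = 64.9 + 41·(9 − 16.4)/27 = 64.9 + -303.40/27 = 53.7°C.

53.7°C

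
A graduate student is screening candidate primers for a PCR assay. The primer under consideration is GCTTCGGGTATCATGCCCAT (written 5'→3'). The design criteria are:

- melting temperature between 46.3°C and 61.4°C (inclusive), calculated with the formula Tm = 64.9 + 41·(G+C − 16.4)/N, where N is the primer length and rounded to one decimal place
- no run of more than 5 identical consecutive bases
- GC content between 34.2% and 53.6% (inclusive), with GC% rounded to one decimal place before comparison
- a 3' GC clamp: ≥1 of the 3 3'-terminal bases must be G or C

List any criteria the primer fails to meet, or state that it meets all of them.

Fails: GC content.

Base counts: A=3, T=6, G=5, C=6 (length 20).
Tm: Tm = 64.9 + 41·(11 − 16.4)/20 = 53.8°C ✓
homopolymer run: longest run = 3 ✓
GC content: GC 11/20 = 55.0%, outside 34.2–53.6% ✗
GC clamp: 3' end CAT has 1 G/C ✓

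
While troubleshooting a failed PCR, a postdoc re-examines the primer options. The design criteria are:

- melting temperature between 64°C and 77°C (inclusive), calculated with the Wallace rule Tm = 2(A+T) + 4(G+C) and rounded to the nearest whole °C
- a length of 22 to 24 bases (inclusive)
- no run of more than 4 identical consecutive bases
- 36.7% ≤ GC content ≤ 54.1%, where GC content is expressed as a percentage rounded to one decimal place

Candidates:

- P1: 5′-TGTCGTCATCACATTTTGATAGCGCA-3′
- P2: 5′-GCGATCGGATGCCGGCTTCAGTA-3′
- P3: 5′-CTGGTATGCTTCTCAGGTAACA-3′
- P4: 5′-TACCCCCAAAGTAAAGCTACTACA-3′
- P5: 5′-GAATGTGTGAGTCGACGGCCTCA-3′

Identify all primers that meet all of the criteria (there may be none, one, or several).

P1 (26 nt, A=6 T=9 G=5 C=6): Tm = 2·15 + 4·11 = 74°C ✓; length 26, outside 22–24 ✗; longest run = 4 ✓; GC 11/26 = 42.3% ✓ — fails.
P2 (23 nt, A=4 T=5 G=8 C=6): Tm = 2·9 + 4·14 = 74°C ✓; length 23 ✓; longest run = 2 ✓; GC 14/23 = 60.9%, outside 36.7–54.1% ✗ — fails.
P3 (22 nt, A=5 T=7 G=5 C=5): Tm = 2·12 + 4·10 = 64°C ✓; length 22 ✓; longest run = 2 ✓; GC 10/22 = 45.5% ✓ — passes.
P4 (24 nt, A=10 T=4 G=2 C=8): Tm = 2·14 + 4·10 = 68°C ✓; length 24 ✓; longest run = 5, exceeds 4 ✗; GC 10/24 = 41.7% ✓ — fails.
P5 (23 nt, A=5 T=5 G=8 C=5): Tm = 2·10 + 4·13 = 72°C ✓; length 23 ✓; longest run = 2 ✓; GC 13/23 = 56.5%, outside 36.7–54.1% ✗ — fails.

P3 only.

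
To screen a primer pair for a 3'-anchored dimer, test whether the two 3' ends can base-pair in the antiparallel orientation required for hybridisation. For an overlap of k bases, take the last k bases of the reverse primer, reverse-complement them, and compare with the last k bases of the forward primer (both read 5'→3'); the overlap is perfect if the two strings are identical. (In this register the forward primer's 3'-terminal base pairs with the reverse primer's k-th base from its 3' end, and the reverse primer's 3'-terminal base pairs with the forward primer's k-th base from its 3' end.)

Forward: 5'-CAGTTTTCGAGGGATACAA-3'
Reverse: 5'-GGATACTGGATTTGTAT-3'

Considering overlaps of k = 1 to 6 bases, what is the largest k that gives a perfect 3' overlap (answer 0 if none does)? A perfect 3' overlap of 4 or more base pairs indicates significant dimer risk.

Longest perfect overlap: 6 complementary base pairs; significant dimer risk (threshold 4).

Last 6 bases (5'→3') — forward …ATACAA, reverse …TTGTAT.
Reverse complement of the reverse primer's last 6 bases: ATACAA; its first k bases are the reverse complement of the reverse primer's last k bases, so a perfect k-base overlap needs the forward primer's last k bases to equal them.
Comparing (forward last k vs required): k=1: A vs A ✓; k=2: AA vs AT ✗; k=3: CAA vs ATA ✗; k=4: ACAA vs ATAC ✗; k=5: TACAA vs ATACA ✗; k=6: ATACAA vs ATACAA ✓.
Perfect overlaps at k = 1, 6; the largest is 6.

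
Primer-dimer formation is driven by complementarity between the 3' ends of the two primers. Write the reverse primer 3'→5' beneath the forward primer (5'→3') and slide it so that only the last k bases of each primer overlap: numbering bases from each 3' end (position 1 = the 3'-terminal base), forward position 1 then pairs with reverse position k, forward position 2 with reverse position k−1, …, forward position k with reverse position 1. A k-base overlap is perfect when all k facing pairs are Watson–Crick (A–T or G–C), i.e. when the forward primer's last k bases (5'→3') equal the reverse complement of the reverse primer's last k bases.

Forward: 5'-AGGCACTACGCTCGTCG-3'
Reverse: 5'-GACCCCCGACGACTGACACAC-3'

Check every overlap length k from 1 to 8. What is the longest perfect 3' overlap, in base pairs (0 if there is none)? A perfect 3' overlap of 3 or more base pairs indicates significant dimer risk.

Last 8 bases (5'→3') — forward …GCTCGTCG, reverse …TGACACAC.
Reverse complement of the reverse primer's last 8 bases: GTGTGTCA; its first k bases are the reverse complement of the reverse primer's last k bases, so a perfect k-base overlap needs the forward primer's last k bases to equal them.
Comparing (forward last k vs required): k=1: G vs G ✓; k=2: CG vs GT ✗; k=3: TCG vs GTG ✗; k=4: GTCG vs GTGT ✗; k=5: CGTCG vs GTGTG ✗; k=6: TCGTCG vs GTGTGT ✗; k=7: CTCGTCG vs GTGTGTC ✗; k=8: GCTCGTCG vs GTGTGTCA ✗.
Only k = 1 is perfect, so the longest perfect 3' overlap is 1.

Longest perfect overlap: 1 complementary base pair; below the dimer-risk threshold (threshold 3).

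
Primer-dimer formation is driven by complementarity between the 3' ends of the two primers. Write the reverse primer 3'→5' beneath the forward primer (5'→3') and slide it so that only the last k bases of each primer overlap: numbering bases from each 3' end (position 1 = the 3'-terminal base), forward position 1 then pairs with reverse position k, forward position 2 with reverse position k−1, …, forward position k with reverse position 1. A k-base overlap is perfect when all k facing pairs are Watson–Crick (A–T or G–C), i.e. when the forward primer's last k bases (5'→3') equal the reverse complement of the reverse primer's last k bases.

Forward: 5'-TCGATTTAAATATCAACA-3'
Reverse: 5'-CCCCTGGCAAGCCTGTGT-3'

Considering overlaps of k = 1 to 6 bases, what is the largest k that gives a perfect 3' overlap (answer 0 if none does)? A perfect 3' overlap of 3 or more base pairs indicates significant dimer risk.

Longest perfect overlap: 3 complementary base pairs; significant dimer risk (threshold 3).

Last 6 bases (5'→3') — forward …TCAACA, reverse …CTGTGT.
Reverse complement of the reverse primer's last 6 bases: ACACAG; its first k bases are the reverse complement of the reverse primer's last k bases, so a perfect k-base overlap needs the forward primer's last k bases to equal them.
Comparing (forward last k vs required): k=1: A vs A ✓; k=2: CA vs AC ✗; k=3: ACA vs ACA ✓; k=4: AACA vs ACAC ✗; k=5: CAACA vs ACACA ✗; k=6: TCAACA vs ACACAG ✗.
Perfect overlaps at k = 1, 3; the largest is 3.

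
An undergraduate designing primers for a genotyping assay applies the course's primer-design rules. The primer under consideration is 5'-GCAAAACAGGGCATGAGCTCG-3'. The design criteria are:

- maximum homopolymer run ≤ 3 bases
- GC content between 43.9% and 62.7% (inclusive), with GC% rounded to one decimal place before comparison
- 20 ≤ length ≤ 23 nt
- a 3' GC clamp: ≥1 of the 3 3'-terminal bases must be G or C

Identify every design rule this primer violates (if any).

Base counts: A=7, T=2, G=7, C=5 (length 21).
homopolymer run: longest run = 4, exceeds 3 ✗
GC content: GC 12/21 = 57.1% ✓
length: length 21 ✓
GC clamp: 3' end TCG has 2 G/C ✓

Fails: homopolymer run.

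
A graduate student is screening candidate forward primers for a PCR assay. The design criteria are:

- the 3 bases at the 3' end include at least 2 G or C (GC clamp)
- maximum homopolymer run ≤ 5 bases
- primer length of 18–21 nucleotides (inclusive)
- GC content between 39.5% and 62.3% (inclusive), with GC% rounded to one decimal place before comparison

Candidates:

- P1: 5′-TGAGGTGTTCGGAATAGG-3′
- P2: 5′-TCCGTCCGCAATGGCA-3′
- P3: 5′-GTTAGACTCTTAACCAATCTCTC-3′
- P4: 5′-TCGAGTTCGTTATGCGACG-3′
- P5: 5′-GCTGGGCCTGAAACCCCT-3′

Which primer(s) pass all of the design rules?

P1 and P4.

P1 (18 nt, A=4 T=5 G=8 C=1): 3' end AGG has 2 G/C ✓; longest run = 2 ✓; length 18 ✓; GC 9/18 = 50.0% ✓ — passes.
P2 (16 nt, A=3 T=3 G=4 C=6): 3' end GCA has 2 G/C ✓; longest run = 2 ✓; length 16, outside 18–21 ✗; GC 10/16 = 62.5%, outside 39.5–62.3% ✗ — fails.
P3 (23 nt, A=6 T=8 G=2 C=7): 3' end CTC has 2 G/C ✓; longest run = 2 ✓; length 23, outside 18–21 ✗; GC 9/23 = 39.1%, outside 39.5–62.3% ✗ — fails.
P4 (19 nt, A=3 T=6 G=6 C=4): 3' end ACG has 2 G/C ✓; longest run = 2 ✓; length 19 ✓; GC 10/19 = 52.6% ✓ — passes.
P5 (18 nt, A=3 T=3 G=5 C=7): 3' end CCT has 2 G/C ✓; longest run = 4 ✓; length 18 ✓; GC 12/18 = 66.7%, outside 39.5–62.3% ✗ — fails.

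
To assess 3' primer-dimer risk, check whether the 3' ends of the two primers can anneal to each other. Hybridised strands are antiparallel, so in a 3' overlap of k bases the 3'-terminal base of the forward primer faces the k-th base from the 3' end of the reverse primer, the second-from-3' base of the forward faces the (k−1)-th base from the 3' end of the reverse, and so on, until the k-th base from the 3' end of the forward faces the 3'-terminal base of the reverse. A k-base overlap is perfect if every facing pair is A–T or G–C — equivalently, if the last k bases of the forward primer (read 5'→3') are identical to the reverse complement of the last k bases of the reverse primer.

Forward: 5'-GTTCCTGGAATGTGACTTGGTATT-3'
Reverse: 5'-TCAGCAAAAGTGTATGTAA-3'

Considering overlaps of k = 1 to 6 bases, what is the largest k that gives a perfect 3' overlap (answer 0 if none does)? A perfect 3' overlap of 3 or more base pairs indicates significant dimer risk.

Last 6 bases (5'→3') — forward …GGTATT, reverse …ATGTAA.
Reverse complement of the reverse primer's last 6 bases: TTACAT; its first k bases are the reverse complement of the reverse primer's last k bases, so a perfect k-base overlap needs the forward primer's last k bases to equal them.
Comparing (forward last k vs required): k=1: T vs T ✓; k=2: TT vs TT ✓; k=3: ATT vs TTA ✗; k=4: TATT vs TTAC ✗; k=5: GTATT vs TTACA ✗; k=6: GGTATT vs TTACAT ✗.
Perfect overlaps at k = 1, 2; the largest is 2.

Longest perfect overlap: 2 complementary base pairs; below the dimer-risk threshold (threshold 3).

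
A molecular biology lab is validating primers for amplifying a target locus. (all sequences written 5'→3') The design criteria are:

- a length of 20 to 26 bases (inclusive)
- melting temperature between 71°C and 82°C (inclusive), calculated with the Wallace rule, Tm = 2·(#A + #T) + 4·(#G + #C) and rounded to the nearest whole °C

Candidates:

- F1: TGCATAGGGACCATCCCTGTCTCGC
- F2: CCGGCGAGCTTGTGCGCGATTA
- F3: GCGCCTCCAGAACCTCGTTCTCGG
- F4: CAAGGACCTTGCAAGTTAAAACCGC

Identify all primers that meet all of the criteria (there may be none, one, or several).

F1 (25 nt, A=4 T=6 G=6 C=9): length 25 ✓; Tm = 2·10 + 4·15 = 80°C ✓ — passes.
F2 (22 nt, A=3 T=5 G=8 C=6): length 22 ✓; Tm = 2·8 + 4·14 = 72°C ✓ — passes.
F3 (24 nt, A=3 T=5 G=6 C=10): length 24 ✓; Tm = 2·8 + 4·16 = 80°C ✓ — passes.
F4 (25 nt, A=9 T=4 G=5 C=7): length 25 ✓; Tm = 2·13 + 4·12 = 74°C ✓ — passes.

F1, F2, F3 and F4.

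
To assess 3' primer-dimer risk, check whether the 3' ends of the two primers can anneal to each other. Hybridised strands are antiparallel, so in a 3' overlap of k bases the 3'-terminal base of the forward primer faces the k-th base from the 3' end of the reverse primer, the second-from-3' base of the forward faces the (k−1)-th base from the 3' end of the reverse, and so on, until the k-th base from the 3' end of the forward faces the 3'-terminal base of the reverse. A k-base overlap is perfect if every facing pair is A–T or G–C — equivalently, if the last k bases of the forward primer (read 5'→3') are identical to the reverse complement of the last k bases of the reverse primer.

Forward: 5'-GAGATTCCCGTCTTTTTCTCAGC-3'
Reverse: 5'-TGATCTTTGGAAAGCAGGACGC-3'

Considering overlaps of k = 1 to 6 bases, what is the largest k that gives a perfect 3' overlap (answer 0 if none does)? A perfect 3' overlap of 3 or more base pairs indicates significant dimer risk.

Last 6 bases (5'→3') — forward …CTCAGC, reverse …GGACGC.
Reverse complement of the reverse primer's last 6 bases: GCGTCC; its first k bases are the reverse complement of the reverse primer's last k bases, so a perfect k-base overlap needs the forward primer's last k bases to equal them.
Comparing (forward last k vs required): k=1: C vs G ✗; k=2: GC vs GC ✓; k=3: AGC vs GCG ✗; k=4: CAGC vs GCGT ✗; k=5: TCAGC vs GCGTC ✗; k=6: CTCAGC vs GCGTCC ✗.
Only k = 2 is perfect, so the longest perfect 3' overlap is 2.

Longest perfect overlap: 2 complementary base pairs; below the dimer-risk threshold (threshold 3).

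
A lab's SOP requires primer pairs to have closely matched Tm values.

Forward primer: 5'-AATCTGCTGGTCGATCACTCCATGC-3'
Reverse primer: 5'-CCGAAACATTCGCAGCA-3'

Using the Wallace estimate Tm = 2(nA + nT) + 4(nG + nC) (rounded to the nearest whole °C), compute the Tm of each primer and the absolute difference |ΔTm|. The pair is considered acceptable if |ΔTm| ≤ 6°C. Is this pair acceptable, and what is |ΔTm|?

|ΔTm| = 24°C; the pair is not acceptable.

Forward: A=5 T=7 G=5 C=8 → Tm = 2·12 + 4·13 = 76°C.
Reverse: A=6 T=2 G=3 C=6 → Tm = 2·8 + 4·9 = 52°C.
|ΔTm| = |76 − 52| = 24°C, > 6°C.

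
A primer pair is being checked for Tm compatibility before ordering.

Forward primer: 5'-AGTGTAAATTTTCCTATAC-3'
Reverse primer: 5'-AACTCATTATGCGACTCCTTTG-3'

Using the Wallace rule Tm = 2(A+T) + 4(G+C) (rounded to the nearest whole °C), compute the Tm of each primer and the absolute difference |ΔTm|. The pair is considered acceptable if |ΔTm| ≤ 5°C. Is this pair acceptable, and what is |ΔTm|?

|ΔTm| = 14°C; the pair is not acceptable.

Forward: A=6 T=8 G=2 C=3 → Tm = 2·14 + 4·5 = 48°C.
Reverse: A=5 T=8 G=3 C=6 → Tm = 2·13 + 4·9 = 62°C.
|ΔTm| = |48 − 62| = 14°C, > 5°C.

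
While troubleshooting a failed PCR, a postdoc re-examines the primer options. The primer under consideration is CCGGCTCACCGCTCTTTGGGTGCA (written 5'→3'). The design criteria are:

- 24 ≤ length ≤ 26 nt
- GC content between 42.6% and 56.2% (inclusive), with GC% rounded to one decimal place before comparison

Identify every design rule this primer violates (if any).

Base counts: A=2, T=6, G=7, C=9 (length 24).
length: length 24 ✓
GC content: GC 16/24 = 66.7%, outside 42.6–56.2% ✗

Fails: GC content.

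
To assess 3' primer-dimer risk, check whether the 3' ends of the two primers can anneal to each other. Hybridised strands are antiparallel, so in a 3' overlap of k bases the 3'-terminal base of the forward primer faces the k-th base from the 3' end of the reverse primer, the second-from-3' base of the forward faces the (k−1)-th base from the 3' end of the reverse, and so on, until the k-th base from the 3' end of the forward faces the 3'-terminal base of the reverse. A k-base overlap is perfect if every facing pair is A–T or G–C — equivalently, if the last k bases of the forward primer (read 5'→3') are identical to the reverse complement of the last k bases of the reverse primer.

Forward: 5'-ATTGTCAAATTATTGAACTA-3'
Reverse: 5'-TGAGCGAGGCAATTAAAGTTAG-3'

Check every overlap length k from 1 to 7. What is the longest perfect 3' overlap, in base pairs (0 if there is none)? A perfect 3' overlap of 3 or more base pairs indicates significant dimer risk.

Longest perfect overlap: 3 complementary base pairs; significant dimer risk (threshold 3).

Last 7 bases (5'→3') — forward …TGAACTA, reverse …AAGTTAG.
Reverse complement of the reverse primer's last 7 bases: CTAACTT; its first k bases are the reverse complement of the reverse primer's last k bases, so a perfect k-base overlap needs the forward primer's last k bases to equal them.
Comparing (forward last k vs required): k=1: A vs C ✗; k=2: TA vs CT ✗; k=3: CTA vs CTA ✓; k=4: ACTA vs CTAA ✗; k=5: AACTA vs CTAAC ✗; k=6: GAACTA vs CTAACT ✗; k=7: TGAACTA vs CTAACTT ✗.
Only k = 3 is perfect, so the longest perfect 3' overlap is 3.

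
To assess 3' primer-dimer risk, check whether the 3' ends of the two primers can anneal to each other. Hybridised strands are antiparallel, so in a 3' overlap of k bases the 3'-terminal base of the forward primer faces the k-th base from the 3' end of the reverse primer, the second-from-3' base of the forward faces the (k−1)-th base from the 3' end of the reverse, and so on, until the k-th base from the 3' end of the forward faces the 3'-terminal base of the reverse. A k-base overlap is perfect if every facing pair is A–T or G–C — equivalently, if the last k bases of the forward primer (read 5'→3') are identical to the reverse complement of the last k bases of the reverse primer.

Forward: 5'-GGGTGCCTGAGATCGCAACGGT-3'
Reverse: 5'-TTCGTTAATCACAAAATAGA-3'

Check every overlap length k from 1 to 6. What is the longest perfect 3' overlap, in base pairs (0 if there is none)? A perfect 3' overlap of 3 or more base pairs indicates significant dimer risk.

Longest perfect overlap: 1 complementary base pair; below the dimer-risk threshold (threshold 3).

Last 6 bases (5'→3') — forward …AACGGT, reverse …AATAGA.
Reverse complement of the reverse primer's last 6 bases: TCTATT; its first k bases are the reverse complement of the reverse primer's last k bases, so a perfect k-base overlap needs the forward primer's last k bases to equal them.
Comparing (forward last k vs required): k=1: T vs T ✓; k=2: GT vs TC ✗; k=3: GGT vs TCT ✗; k=4: CGGT vs TCTA ✗; k=5: ACGGT vs TCTAT ✗; k=6: AACGGT vs TCTATT ✗.
Only k = 1 is perfect, so the longest perfect 3' overlap is 1.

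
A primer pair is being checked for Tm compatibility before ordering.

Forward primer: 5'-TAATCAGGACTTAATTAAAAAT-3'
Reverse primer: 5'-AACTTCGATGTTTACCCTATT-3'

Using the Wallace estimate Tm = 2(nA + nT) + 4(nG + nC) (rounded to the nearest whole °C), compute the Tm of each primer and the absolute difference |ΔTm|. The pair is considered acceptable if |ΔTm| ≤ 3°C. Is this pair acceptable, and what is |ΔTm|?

Forward: A=11 T=7 G=2 C=2 → Tm = 2·18 + 4·4 = 52°C.
Reverse: A=5 T=9 G=2 C=5 → Tm = 2·14 + 4·7 = 56°C.
|ΔTm| = |52 − 56| = 4°C, > 3°C.

|ΔTm| = 4°C; the pair is not acceptable.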